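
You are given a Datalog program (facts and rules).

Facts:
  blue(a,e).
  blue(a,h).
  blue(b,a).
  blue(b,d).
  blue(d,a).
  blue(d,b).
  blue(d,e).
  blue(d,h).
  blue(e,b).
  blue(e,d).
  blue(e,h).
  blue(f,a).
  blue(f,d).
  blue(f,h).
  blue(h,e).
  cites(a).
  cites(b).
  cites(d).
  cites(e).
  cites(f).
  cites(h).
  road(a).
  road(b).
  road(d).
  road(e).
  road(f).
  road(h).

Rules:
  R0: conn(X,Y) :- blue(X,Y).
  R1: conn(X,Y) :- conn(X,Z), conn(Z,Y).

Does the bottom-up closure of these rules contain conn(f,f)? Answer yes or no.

round 1: derive conn(a,e) via R0 from blue(a,e)
round 1: derive conn(a,h) via R0 from blue(a,h)
round 1: derive conn(b,a) via R0 from blue(b,a)
round 1: derive conn(b,d) via R0 from blue(b,d)
round 1: derive conn(d,a) via R0 from blue(d,a)
round 1: derive conn(d,b) via R0 from blue(d,b)
round 1: derive conn(d,e) via R0 from blue(d,e)
round 1: derive conn(d,h) via R0 from blue(d,h)
round 1: derive conn(e,b) via R0 from blue(e,b)
round 1: derive conn(e,d) via R0 from blue(e,d)
round 1: derive conn(e,h) via R0 from blue(e,h)
round 1: derive conn(f,a) via R0 from blue(f,a)
round 1: derive conn(f,d) via R0 from blue(f,d)
round 1: derive conn(f,h) via R0 from blue(f,h)
round 1: derive conn(h,e) via R0 from blue(h,e)
round 2: derive conn(a,b) via R1 from conn(a,e), conn(e,b)
round 2: derive conn(a,d) via R1 from conn(a,e), conn(e,d)
round 2: derive conn(b,b) via R1 from conn(b,d), conn(d,b)
round 2: derive conn(b,e) via R1 from conn(b,a), conn(a,e)
round 2: derive conn(b,h) via R1 from conn(b,a), conn(a,h)
round 2: derive conn(d,d) via R1 from conn(d,b), conn(b,d)
round 2: derive conn(e,a) via R1 from conn(e,b), conn(b,a)
round 2: derive conn(e,e) via R1 from conn(e,d), conn(d,e)
round 2: derive conn(f,b) via R1 from conn(f,d), conn(d,b)
round 2: derive conn(f,e) via R1 from conn(f,a), conn(a,e)
round 2: derive conn(h,b) via R1 from conn(h,e), conn(e,b)
round 2: derive conn(h,d) via R1 from conn(h,e), conn(e,d)
round 2: derive conn(h,h) via R1 from conn(h,e), conn(e,h)
round 3: derive conn(a,a) via R1 from conn(a,b), conn(b,a)
round 3: derive conn(h,a) via R1 from conn(h,b), conn(b,a)

no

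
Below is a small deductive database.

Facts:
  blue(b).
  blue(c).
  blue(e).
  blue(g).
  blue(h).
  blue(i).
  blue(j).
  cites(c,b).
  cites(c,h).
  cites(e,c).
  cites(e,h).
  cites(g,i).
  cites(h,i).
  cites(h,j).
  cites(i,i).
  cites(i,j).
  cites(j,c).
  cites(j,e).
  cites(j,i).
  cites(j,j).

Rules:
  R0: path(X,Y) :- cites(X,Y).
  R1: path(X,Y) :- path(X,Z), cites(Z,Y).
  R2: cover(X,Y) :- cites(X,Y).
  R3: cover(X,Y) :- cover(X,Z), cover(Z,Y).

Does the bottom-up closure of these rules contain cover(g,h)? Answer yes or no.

round 1: derive cover(c,b) via R2 from cites(c,b)
round 1: derive cover(c,h) via R2 from cites(c,h)
round 1: derive cover(e,c) via R2 from cites(e,c)
round 1: derive cover(e,h) via R2 from cites(e,h)
round 1: derive cover(g,i) via R2 from cites(g,i)
round 1: derive cover(h,i) via R2 from cites(h,i)
round 1: derive cover(h,j) via R2 from cites(h,j)
round 1: derive cover(i,i) via R2 from cites(i,i)
round 1: derive cover(i,j) via R2 from cites(i,j)
round 1: derive cover(j,c) via R2 from cites(j,c)
round 1: derive cover(j,e) via R2 from cites(j,e)
round 1: derive cover(j,i) via R2 from cites(j,i)
round 1: derive cover(j,j) via R2 from cites(j,j)
round 2: derive cover(c,i) via R3 from cover(c,h), cover(h,i)
round 2: derive cover(c,j) via R3 from cover(c,h), cover(h,j)
round 2: derive cover(e,b) via R3 from cover(e,c), cover(c,b)
round 2: derive cover(e,i) via R3 from cover(e,h), cover(h,i)
round 2: derive cover(e,j) via R3 from cover(e,h), cover(h,j)
round 2: derive cover(g,j) via R3 from cover(g,i), cover(i,j)
round 2: derive cover(h,c) via R3 from cover(h,j), cover(j,c)
round 2: derive cover(h,e) via R3 from cover(h,j), cover(j,e)
round 2: derive cover(i,c) via R3 from cover(i,j), cover(j,c)
round 2: derive cover(i,e) via R3 from cover(i,j), cover(j,e)
round 2: derive cover(j,b) via R3 from cover(j,c), cover(c,b)
round 2: derive cover(j,h) via R3 from cover(j,c), cover(c,h)
round 3: derive cover(c,c) via R3 from cover(c,h), cover(h,c)
round 3: derive cover(c,e) via R3 from cover(c,h), cover(h,e)
round 3: derive cover(e,e) via R3 from cover(e,h), cover(h,e)
round 3: derive cover(g,b) via R3 from cover(g,j), cover(j,b)
round 3: derive cover(g,c) via R3 from cover(g,i), cover(i,c)
round 3: derive cover(g,e) via R3 from cover(g,i), cover(i,e)
round 3: derive cover(g,h) via R3 from cover(g,j), cover(j,h)
round 3: derive cover(h,b) via R3 from cover(h,c), cover(c,b)
round 3: derive cover(h,h) via R3 from cover(h,c), cover(c,h)
round 3: derive cover(i,b) via R3 from cover(i,c), cover(c,b)
round 3: derive cover(i,h) via R3 from cover(i,c), cover(c,h)

yes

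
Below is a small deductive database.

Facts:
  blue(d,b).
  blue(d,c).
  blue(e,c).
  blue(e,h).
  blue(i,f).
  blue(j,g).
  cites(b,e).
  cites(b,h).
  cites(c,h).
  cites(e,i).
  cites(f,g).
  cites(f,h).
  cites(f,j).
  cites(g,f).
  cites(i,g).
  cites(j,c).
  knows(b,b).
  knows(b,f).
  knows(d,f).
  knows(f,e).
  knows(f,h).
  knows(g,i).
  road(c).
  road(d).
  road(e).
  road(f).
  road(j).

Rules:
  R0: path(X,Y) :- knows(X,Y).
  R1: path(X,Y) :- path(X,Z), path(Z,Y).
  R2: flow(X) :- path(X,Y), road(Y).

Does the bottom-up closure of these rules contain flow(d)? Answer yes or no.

round 1: derive path(b,b) via R0 from knows(b,b)
round 1: derive path(b,f) via R0 from knows(b,f)
round 1: derive path(d,f) via R0 from knows(d,f)
round 1: derive path(f,e) via R0 from knows(f,e)
round 1: derive path(f,h) via R0 from knows(f,h)
round 1: derive path(g,i) via R0 from knows(g,i)
round 2: derive path(b,e) via R1 from path(b,f), path(f,e)
round 2: derive path(b,h) via R1 from path(b,f), path(f,h)
round 2: derive path(d,e) via R1 from path(d,f), path(f,e)
round 2: derive path(d,h) via R1 from path(d,f), path(f,h)
round 2: derive flow(b) via R2 from path(b,f), road(f)
round 2: derive flow(d) via R2 from path(d,f), road(f)
round 2: derive flow(f) via R2 from path(f,e), road(e)

yes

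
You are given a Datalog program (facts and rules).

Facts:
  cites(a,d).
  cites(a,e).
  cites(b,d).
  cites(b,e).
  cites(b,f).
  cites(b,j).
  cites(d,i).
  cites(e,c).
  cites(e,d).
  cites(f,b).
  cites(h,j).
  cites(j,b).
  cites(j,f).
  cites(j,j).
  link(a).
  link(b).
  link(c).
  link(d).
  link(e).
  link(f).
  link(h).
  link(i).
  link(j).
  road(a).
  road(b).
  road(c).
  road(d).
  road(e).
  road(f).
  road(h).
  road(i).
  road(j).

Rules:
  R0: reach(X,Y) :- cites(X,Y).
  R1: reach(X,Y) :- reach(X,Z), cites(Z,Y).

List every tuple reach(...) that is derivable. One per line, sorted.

round 1: derive reach(a,d) via R0 from cites(a,d)
round 1: derive reach(a,e) via R0 from cites(a,e)
round 1: derive reach(b,d) via R0 from cites(b,d)
round 1: derive reach(b,e) via R0 from cites(b,e)
round 1: derive reach(b,f) via R0 from cites(b,f)
round 1: derive reach(b,j) via R0 from cites(b,j)
round 1: derive reach(d,i) via R0 from cites(d,i)
round 1: derive reach(e,c) via R0 from cites(e,c)
round 1: derive reach(e,d) via R0 from cites(e,d)
round 1: derive reach(f,b) via R0 from cites(f,b)
round 1: derive reach(h,j) via R0 from cites(h,j)
round 1: derive reach(j,b) via R0 from cites(j,b)
round 1: derive reach(j,f) via R0 from cites(j,f)
round 1: derive reach(j,j) via R0 from cites(j,j)
round 2: derive reach(a,c) via R1 from reach(a,e), cites(e,c)
round 2: derive reach(a,i) via R1 from reach(a,d), cites(d,i)
round 2: derive reach(b,b) via R1 from reach(b,f), cites(f,b)
round 2: derive reach(b,c) via R1 from reach(b,e), cites(e,c)
round 2: derive reach(b,i) via R1 from reach(b,d), cites(d,i)
round 2: derive reach(e,i) via R1 from reach(e,d), cites(d,i)
round 2: derive reach(f,d) via R1 from reach(f,b), cites(b,d)
round 2: derive reach(f,e) via R1 from reach(f,b), cites(b,e)
round 2: derive reach(f,f) via R1 from reach(f,b), cites(b,f)
round 2: derive reach(f,j) via R1 from reach(f,b), cites(b,j)
round 2: derive reach(h,b) via R1 from reach(h,j), cites(j,b)
round 2: derive reach(h,f) via R1 from reach(h,j), cites(j,f)
round 2: derive reach(j,d) via R1 from reach(j,b), cites(b,d)
round 2: derive reach(j,e) via R1 from reach(j,b), cites(b,e)
round 3: derive reach(f,c) via R1 from reach(f,e), cites(e,c)
round 3: derive reach(f,i) via R1 from reach(f,d), cites(d,i)
round 3: derive reach(h,d) via R1 from reach(h,b), cites(b,d)
round 3: derive reach(h,e) via R1 from reach(h,b), cites(b,e)
round 3: derive reach(j,c) via R1 from reach(j,e), cites(e,c)
round 3: derive reach(j,i) via R1 from reach(j,d), cites(d,i)
round 4: derive reach(h,c) via R1 from reach(h,e), cites(e,c)
round 4: derive reach(h,i) via R1 from reach(h,d), cites(d,i)

reach(a,c)
reach(a,d)
reach(a,e)
reach(a,i)
reach(b,b)
reach(b,c)
reach(b,d)
reach(b,e)
reach(b,f)
reach(b,i)
reach(b,j)
reach(d,i)
reach(e,c)
reach(e,d)
reach(e,i)
reach(f,b)
reach(f,c)
reach(f,d)
reach(f,e)
reach(f,f)
reach(f,i)
reach(f,j)
reach(h,b)
reach(h,c)
reach(h,d)
reach(h,e)
reach(h,f)
reach(h,i)
reach(h,j)
reach(j,b)
reach(j,c)
reach(j,d)
reach(j,e)
reach(j,f)
reach(j,i)
reach(j,j)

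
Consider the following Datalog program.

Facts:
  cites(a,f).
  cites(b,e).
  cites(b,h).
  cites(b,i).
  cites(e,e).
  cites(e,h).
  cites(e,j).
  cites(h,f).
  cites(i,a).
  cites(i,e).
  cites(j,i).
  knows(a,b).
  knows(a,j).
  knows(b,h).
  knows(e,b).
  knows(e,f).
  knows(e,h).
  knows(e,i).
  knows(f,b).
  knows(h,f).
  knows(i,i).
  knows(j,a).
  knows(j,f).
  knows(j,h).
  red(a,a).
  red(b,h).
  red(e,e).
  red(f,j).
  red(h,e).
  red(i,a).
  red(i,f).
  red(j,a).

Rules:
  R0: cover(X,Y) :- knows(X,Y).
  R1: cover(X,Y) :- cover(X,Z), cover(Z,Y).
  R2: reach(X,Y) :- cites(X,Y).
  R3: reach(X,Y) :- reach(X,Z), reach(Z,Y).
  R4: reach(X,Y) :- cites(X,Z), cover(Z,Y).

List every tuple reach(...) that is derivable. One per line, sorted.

reach(a,a)
reach(a,b)
reach(a,e)
reach(a,f)
reach(a,h)
reach(a,i)
reach(a,j)
reach(b,a)
reach(b,b)
reach(b,e)
reach(b,f)
reach(b,h)
reach(b,i)
reach(b,j)
reach(e,a)
reach(e,b)
reach(e,e)
reach(e,f)
reach(e,h)
reach(e,i)
reach(e,j)
reach(h,a)
reach(h,b)
reach(h,e)
reach(h,f)
reach(h,h)
reach(h,i)
reach(h,j)
reach(i,a)
reach(i,b)
reach(i,e)
reach(i,f)
reach(i,h)
reach(i,i)
reach(i,j)
reach(j,a)
reach(j,b)
reach(j,e)
reach(j,f)
reach(j,h)
reach(j,i)
reach(j,j)

round 1: derive cover(a,b) via R0 from knows(a,b)
round 1: derive cover(a,j) via R0 from knows(a,j)
round 1: derive cover(b,h) via R0 from knows(b,h)
round 1: derive cover(e,b) via R0 from knows(e,b)
round 1: derive cover(e,f) via R0 from knows(e,f)
round 1: derive cover(e,h) via R0 from knows(e,h)
round 1: derive cover(e,i) via R0 from knows(e,i)
round 1: derive cover(f,b) via R0 from knows(f,b)
round 1: derive cover(h,f) via R0 from knows(h,f)
round 1: derive cover(i,i) via R0 from knows(i,i)
round 1: derive cover(j,a) via R0 from knows(j,a)
round 1: derive cover(j,f) via R0 from knows(j,f)
round 1: derive cover(j,h) via R0 from knows(j,h)
round 1: derive reach(a,f) via R2 from cites(a,f)
round 1: derive reach(b,e) via R2 from cites(b,e)
round 1: derive reach(b,h) via R2 from cites(b,h)
round 1: derive reach(b,i) via R2 from cites(b,i)
round 1: derive reach(e,e) via R2 from cites(e,e)
round 1: derive reach(e,h) via R2 from cites(e,h)
round 1: derive reach(e,j) via R2 from cites(e,j)
round 1: derive reach(h,f) via R2 from cites(h,f)
round 1: derive reach(i,a) via R2 from cites(i,a)
round 1: derive reach(i,e) via R2 from cites(i,e)
round 1: derive reach(j,i) via R2 from cites(j,i)
round 2: derive cover(a,a) via R1 from cover(a,j), cover(j,a)
round 2: derive cover(a,f) via R1 from cover(a,j), cover(j,f)
round 2: derive cover(a,h) via R1 from cover(a,b), cover(b,h)
round 2: derive cover(b,f) via R1 from cover(b,h), cover(h,f)
round 2: derive cover(f,h) via R1 from cover(f,b), cover(b,h)
round 2: derive cover(h,b) via R1 from cover(h,f), cover(f,b)
round 2: derive cover(j,b) via R1 from cover(j,a), cover(a,b)
round 2: derive cover(j,j) via R1 from cover(j,a), cover(a,j)
round 2: derive reach(b,a) via R3 from reach(b,i), reach(i,a)
round 2: derive reach(b,f) via R3 from reach(b,h), reach(h,f)
round 2: derive reach(b,j) via R3 from reach(b,e), reach(e,j)
round 2: derive reach(e,f) via R3 from reach(e,h), reach(h,f)
round 2: derive reach(e,i) via R3 from reach(e,j), reach(j,i)
round 2: derive reach(i,f) via R3 from reach(i,a), reach(a,f)
round 2: derive reach(i,h) via R3 from reach(i,e), reach(e,h)
round 2: derive reach(i,j) via R3 from reach(i,e), reach(e,j)
round 2: derive reach(j,a) via R3 from reach(j,i), reach(i,a)
round 2: derive reach(j,e) via R3 from reach(j,i), reach(i,e)
round 2: derive reach(a,b) via R4 from cites(a,f), cover(f,b)
round 2: derive reach(b,b) via R4 from cites(b,e), cover(e,b)
round 2: derive reach(e,a) via R4 from cites(e,j), cover(j,a)
round 2: derive reach(e,b) via R4 from cites(e,e), cover(e,b)
round 2: derive reach(h,b) via R4 from cites(h,f), cover(f,b)
round 2: derive reach(i,b) via R4 from cites(i,a), cover(a,b)
round 2: derive reach(i,i) via R4 from cites(i,e), cover(e,i)
round 3: derive cover(b,b) via R1 from cover(b,f), cover(f,b)
round 3: derive cover(f,f) via R1 from cover(f,b), cover(b,f)
round 3: derive cover(h,h) via R1 from cover(h,b), cover(b,h)
round 3: derive reach(a,a) via R3 from reach(a,b), reach(b,a)
round 3: derive reach(a,e) via R3 from reach(a,b), reach(b,e)
round 3: derive reach(a,h) via R3 from reach(a,b), reach(b,h)
round 3: derive reach(a,i) via R3 from reach(a,b), reach(b,i)
round 3: derive reach(a,j) via R3 from reach(a,b), reach(b,j)
round 3: derive reach(h,a) via R3 from reach(h,b), reach(b,a)
round 3: derive reach(h,e) via R3 from reach(h,b), reach(b,e)
round 3: derive reach(h,h) via R3 from reach(h,b), reach(b,h)
round 3: derive reach(h,i) via R3 from reach(h,b), reach(b,i)
round 3: derive reach(h,j) via R3 from reach(h,b), reach(b,j)
round 3: derive reach(j,b) via R3 from reach(j,a), reach(a,b)
round 3: derive reach(j,f) via R3 from reach(j,a), reach(a,f)
round 3: derive reach(j,h) via R3 from reach(j,e), reach(e,h)
round 3: derive reach(j,j) via R3 from reach(j,e), reach(e,j)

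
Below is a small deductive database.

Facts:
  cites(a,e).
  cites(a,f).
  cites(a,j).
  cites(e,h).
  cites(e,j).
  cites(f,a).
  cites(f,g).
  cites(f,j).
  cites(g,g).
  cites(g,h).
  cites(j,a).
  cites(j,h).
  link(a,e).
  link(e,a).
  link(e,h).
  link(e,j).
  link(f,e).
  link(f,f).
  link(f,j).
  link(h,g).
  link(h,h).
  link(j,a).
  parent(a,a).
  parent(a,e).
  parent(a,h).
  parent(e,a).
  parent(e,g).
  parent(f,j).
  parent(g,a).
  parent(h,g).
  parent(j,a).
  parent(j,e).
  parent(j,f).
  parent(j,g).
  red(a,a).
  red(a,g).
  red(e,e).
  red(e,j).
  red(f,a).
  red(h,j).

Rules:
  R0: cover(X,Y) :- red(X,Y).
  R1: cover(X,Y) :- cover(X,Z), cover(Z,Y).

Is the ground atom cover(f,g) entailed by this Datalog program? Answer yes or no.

round 1: derive cover(a,a) via R0 from red(a,a)
round 1: derive cover(a,g) via R0 from red(a,g)
round 1: derive cover(e,e) via R0 from red(e,e)
round 1: derive cover(e,j) via R0 from red(e,j)
round 1: derive cover(f,a) via R0 from red(f,a)
round 1: derive cover(h,j) via R0 from red(h,j)
round 2: derive cover(f,g) via R1 from cover(f,a), cover(a,g)

yes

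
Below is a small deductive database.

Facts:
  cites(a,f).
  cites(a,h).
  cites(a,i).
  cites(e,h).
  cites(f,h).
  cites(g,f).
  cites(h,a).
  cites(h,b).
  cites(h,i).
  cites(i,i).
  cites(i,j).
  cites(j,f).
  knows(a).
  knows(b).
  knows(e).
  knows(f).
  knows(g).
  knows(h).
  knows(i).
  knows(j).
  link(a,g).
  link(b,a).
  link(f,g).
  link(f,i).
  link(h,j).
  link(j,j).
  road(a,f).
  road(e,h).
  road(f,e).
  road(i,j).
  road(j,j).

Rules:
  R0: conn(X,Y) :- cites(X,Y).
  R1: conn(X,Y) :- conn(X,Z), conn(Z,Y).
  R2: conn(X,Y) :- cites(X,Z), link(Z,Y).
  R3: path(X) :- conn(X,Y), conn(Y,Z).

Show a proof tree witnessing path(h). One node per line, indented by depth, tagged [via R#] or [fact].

round 1: derive conn(a,f) via R0 from cites(a,f)
round 1: derive conn(a,h) via R0 from cites(a,h)
round 1: derive conn(a,i) via R0 from cites(a,i)
round 1: derive conn(e,h) via R0 from cites(e,h)
round 1: derive conn(f,h) via R0 from cites(f,h)
round 1: derive conn(g,f) via R0 from cites(g,f)
round 1: derive conn(h,a) via R0 from cites(h,a)
round 1: derive conn(h,b) via R0 from cites(h,b)
round 1: derive conn(h,i) via R0 from cites(h,i)
round 1: derive conn(i,i) via R0 from cites(i,i)
round 1: derive conn(i,j) via R0 from cites(i,j)
round 1: derive conn(j,f) via R0 from cites(j,f)
round 1: derive conn(a,g) via R2 from cites(a,f), link(f,g)
round 1: derive conn(a,j) via R2 from cites(a,h), link(h,j)
round 1: derive conn(e,j) via R2 from cites(e,h), link(h,j)
round 1: derive conn(f,j) via R2 from cites(f,h), link(h,j)
round 1: derive conn(g,g) via R2 from cites(g,f), link(f,g)
round 1: derive conn(g,i) via R2 from cites(g,f), link(f,i)
round 1: derive conn(h,g) via R2 from cites(h,a), link(a,g)
round 1: derive conn(j,g) via R2 from cites(j,f), link(f,g)
round 1: derive conn(j,i) via R2 from cites(j,f), link(f,i)
round 2: derive conn(a,a) via R1 from conn(a,h), conn(h,a)
round 2: derive conn(a,b) via R1 from conn(a,h), conn(h,b)
round 2: derive conn(e,a) via R1 from conn(e,h), conn(h,a)
round 2: derive conn(e,b) via R1 from conn(e,h), conn(h,b)
round 2: derive conn(e,f) via R1 from conn(e,j), conn(j,f)
round 2: derive conn(e,g) via R1 from conn(e,h), conn(h,g)
round 2: derive conn(e,i) via R1 from conn(e,h), conn(h,i)
round 2: derive conn(f,a) via R1 from conn(f,h), conn(h,a)
round 2: derive conn(f,b) via R1 from conn(f,h), conn(h,b)
round 2: derive conn(f,f) via R1 from conn(f,j), conn(j,f)
round 2: derive conn(f,g) via R1 from conn(f,h), conn(h,g)
round 2: derive conn(f,i) via R1 from conn(f,h), conn(h,i)
round 2: derive conn(g,h) via R1 from conn(g,f), conn(f,h)
round 2: derive conn(g,j) via R1 from conn(g,f), conn(f,j)
round 2: derive conn(h,f) via R1 from conn(h,a), conn(a,f)
round 2: derive conn(h,h) via R1 from conn(h,a), conn(a,h)
round 2: derive conn(h,j) via R1 from conn(h,a), conn(a,j)
round 2: derive conn(i,f) via R1 from conn(i,j), conn(j,f)
round 2: derive conn(i,g) via R1 from conn(i,j), conn(j,g)
round 2: derive conn(j,h) via R1 from conn(j,f), conn(f,h)
round 2: derive conn(j,j) via R1 from conn(j,f), conn(f,j)
round 2: derive path(a) via R3 from conn(a,f), conn(f,h)
round 2: derive path(e) via R3 from conn(e,h), conn(h,a)
round 2: derive path(f) via R3 from conn(f,h), conn(h,a)
round 2: derive path(g) via R3 from conn(g,f), conn(f,h)
round 2: derive path(h) via R3 from conn(h,a), conn(a,f)
round 2: derive path(i) via R3 from conn(i,i), conn(i,i)
round 2: derive path(j) via R3 from conn(j,f), conn(f,h)
round 3: derive conn(g,a) via R1 from conn(g,f), conn(f,a)
round 3: derive conn(g,b) via R1 from conn(g,f), conn(f,b)
round 3: derive conn(i,a) via R1 from conn(i,f), conn(f,a)
round 3: derive conn(i,b) via R1 from conn(i,f), conn(f,b)
round 3: derive conn(i,h) via R1 from conn(i,f), conn(f,h)
round 3: derive conn(j,a) via R1 from conn(j,f), conn(f,a)
round 3: derive conn(j,b) via R1 from conn(j,f), conn(f,b)

path(h)  [via R3]
  conn(h,a)  [via R0]
    cites(h,a)  [fact]
  conn(a,f)  [via R0]
    cites(a,f)  [fact]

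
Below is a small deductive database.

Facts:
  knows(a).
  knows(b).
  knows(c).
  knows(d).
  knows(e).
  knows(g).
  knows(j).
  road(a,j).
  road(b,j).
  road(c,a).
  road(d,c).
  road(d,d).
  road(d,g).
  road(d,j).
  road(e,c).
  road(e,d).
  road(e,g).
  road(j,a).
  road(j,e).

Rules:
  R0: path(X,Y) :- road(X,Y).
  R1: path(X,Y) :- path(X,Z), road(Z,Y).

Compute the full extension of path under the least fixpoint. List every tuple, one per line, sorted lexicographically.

path(a,a)
path(a,c)
path(a,d)
path(a,e)
path(a,g)
path(a,j)
path(b,a)
path(b,c)
path(b,d)
path(b,e)
path(b,g)
path(b,j)
path(c,a)
path(c,c)
path(c,d)
path(c,e)
path(c,g)
path(c,j)
path(d,a)
path(d,c)
path(d,d)
path(d,e)
path(d,g)
path(d,j)
path(e,a)
path(e,c)
path(e,d)
path(e,e)
path(e,g)
path(e,j)
path(j,a)
path(j,c)
path(j,d)
path(j,e)
path(j,g)
path(j,j)

round 1: derive path(a,j) via R0 from road(a,j)
round 1: derive path(b,j) via R0 from road(b,j)
round 1: derive path(c,a) via R0 from road(c,a)
round 1: derive path(d,c) via R0 from road(d,c)
round 1: derive path(d,d) via R0 from road(d,d)
round 1: derive path(d,g) via R0 from road(d,g)
round 1: derive path(d,j) via R0 from road(d,j)
round 1: derive path(e,c) via R0 from road(e,c)
round 1: derive path(e,d) via R0 from road(e,d)
round 1: derive path(e,g) via R0 from road(e,g)
round 1: derive path(j,a) via R0 from road(j,a)
round 1: derive path(j,e) via R0 from road(j,e)
round 2: derive path(a,a) via R1 from path(a,j), road(j,a)
round 2: derive path(a,e) via R1 from path(a,j), road(j,e)
round 2: derive path(b,a) via R1 from path(b,j), road(j,a)
round 2: derive path(b,e) via R1 from path(b,j), road(j,e)
round 2: derive path(c,j) via R1 from path(c,a), road(a,j)
round 2: derive path(d,a) via R1 from path(d,c), road(c,a)
round 2: derive path(d,e) via R1 from path(d,j), road(j,e)
round 2: derive path(e,a) via R1 from path(e,c), road(c,a)
round 2: derive path(e,j) via R1 from path(e,d), road(d,j)
round 2: derive path(j,c) via R1 from path(j,e), road(e,c)
round 2: derive path(j,d) via R1 from path(j,e), road(e,d)
round 2: derive path(j,g) via R1 from path(j,e), road(e,g)
round 2: derive path(j,j) via R1 from path(j,a), road(a,j)
round 3: derive path(a,c) via R1 from path(a,e), road(e,c)
round 3: derive path(a,d) via R1 from path(a,e), road(e,d)
round 3: derive path(a,g) via R1 from path(a,e), road(e,g)
round 3: derive path(b,c) via R1 from path(b,e), road(e,c)
round 3: derive path(b,d) via R1 from path(b,e), road(e,d)
round 3: derive path(b,g) via R1 from path(b,e), road(e,g)
round 3: derive path(c,e) via R1 from path(c,j), road(j,e)
round 3: derive path(e,e) via R1 from path(e,j), road(j,e)
round 4: derive path(c,c) via R1 from path(c,e), road(e,c)
round 4: derive path(c,d) via R1 from path(c,e), road(e,d)
round 4: derive path(c,g) via R1 from path(c,e), road(e,g)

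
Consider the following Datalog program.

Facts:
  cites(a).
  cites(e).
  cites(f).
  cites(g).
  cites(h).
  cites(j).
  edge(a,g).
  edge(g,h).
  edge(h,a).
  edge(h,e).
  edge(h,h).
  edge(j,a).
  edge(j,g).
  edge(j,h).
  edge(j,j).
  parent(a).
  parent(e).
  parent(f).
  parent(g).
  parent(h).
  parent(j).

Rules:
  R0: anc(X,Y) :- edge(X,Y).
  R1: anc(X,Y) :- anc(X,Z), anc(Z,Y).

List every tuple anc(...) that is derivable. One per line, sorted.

round 1: derive anc(a,g) via R0 from edge(a,g)
round 1: derive anc(g,h) via R0 from edge(g,h)
round 1: derive anc(h,a) via R0 from edge(h,a)
round 1: derive anc(h,e) via R0 from edge(h,e)
round 1: derive anc(h,h) via R0 from edge(h,h)
round 1: derive anc(j,a) via R0 from edge(j,a)
round 1: derive anc(j,g) via R0 from edge(j,g)
round 1: derive anc(j,h) via R0 from edge(j,h)
round 1: derive anc(j,j) via R0 from edge(j,j)
round 2: derive anc(a,h) via R1 from anc(a,g), anc(g,h)
round 2: derive anc(g,a) via R1 from anc(g,h), anc(h,a)
round 2: derive anc(g,e) via R1 from anc(g,h), anc(h,e)
round 2: derive anc(h,g) via R1 from anc(h,a), anc(a,g)
round 2: derive anc(j,e) via R1 from anc(j,h), anc(h,e)
round 3: derive anc(a,a) via R1 from anc(a,g), anc(g,a)
round 3: derive anc(a,e) via R1 from anc(a,g), anc(g,e)
round 3: derive anc(g,g) via R1 from anc(g,a), anc(a,g)

anc(a,a)
anc(a,e)
anc(a,g)
anc(a,h)
anc(g,a)
anc(g,e)
anc(g,g)
anc(g,h)
anc(h,a)
anc(h,e)
anc(h,g)
anc(h,h)
anc(j,a)
anc(j,e)
anc(j,g)
anc(j,h)
anc(j,j)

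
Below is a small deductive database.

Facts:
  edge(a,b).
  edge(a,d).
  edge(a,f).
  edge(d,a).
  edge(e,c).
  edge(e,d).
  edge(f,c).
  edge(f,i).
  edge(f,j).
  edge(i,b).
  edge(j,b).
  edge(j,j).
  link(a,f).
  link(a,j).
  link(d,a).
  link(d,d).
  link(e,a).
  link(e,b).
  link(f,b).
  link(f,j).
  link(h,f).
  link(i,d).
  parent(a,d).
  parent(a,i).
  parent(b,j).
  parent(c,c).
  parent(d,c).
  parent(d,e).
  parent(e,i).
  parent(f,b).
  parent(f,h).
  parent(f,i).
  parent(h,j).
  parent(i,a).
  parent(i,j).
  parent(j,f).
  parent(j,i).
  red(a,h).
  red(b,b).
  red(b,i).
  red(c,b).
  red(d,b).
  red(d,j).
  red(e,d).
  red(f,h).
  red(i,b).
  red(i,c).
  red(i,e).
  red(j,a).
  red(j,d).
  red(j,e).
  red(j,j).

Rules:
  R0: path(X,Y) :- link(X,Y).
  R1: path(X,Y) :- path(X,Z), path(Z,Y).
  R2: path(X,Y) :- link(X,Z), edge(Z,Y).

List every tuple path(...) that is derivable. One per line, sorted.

path(a,a)
path(a,b)
path(a,c)
path(a,d)
path(a,f)
path(a,i)
path(a,j)
path(d,a)
path(d,b)
path(d,c)
path(d,d)
path(d,f)
path(d,i)
path(d,j)
path(e,a)
path(e,b)
path(e,c)
path(e,d)
path(e,f)
path(e,i)
path(e,j)
path(f,b)
path(f,j)
path(h,a)
path(h,b)
path(h,c)
path(h,d)
path(h,f)
path(h,i)
path(h,j)
path(i,a)
path(i,b)
path(i,c)
path(i,d)
path(i,f)
path(i,i)
path(i,j)

round 1: derive path(a,f) via R0 from link(a,f)
round 1: derive path(a,j) via R0 from link(a,j)
round 1: derive path(d,a) via R0 from link(d,a)
round 1: derive path(d,d) via R0 from link(d,d)
round 1: derive path(e,a) via R0 from link(e,a)
round 1: derive path(e,b) via R0 from link(e,b)
round 1: derive path(f,b) via R0 from link(f,b)
round 1: derive path(f,j) via R0 from link(f,j)
round 1: derive path(h,f) via R0 from link(h,f)
round 1: derive path(i,d) via R0 from link(i,d)
round 1: derive path(a,b) via R2 from link(a,j), edge(j,b)
round 1: derive path(a,c) via R2 from link(a,f), edge(f,c)
round 1: derive path(a,i) via R2 from link(a,f), edge(f,i)
round 1: derive path(d,b) via R2 from link(d,a), edge(a,b)
round 1: derive path(d,f) via R2 from link(d,a), edge(a,f)
round 1: derive path(e,d) via R2 from link(e,a), edge(a,d)
round 1: derive path(e,f) via R2 from link(e,a), edge(a,f)
round 1: derive path(h,c) via R2 from link(h,f), edge(f,c)
round 1: derive path(h,i) via R2 from link(h,f), edge(f,i)
round 1: derive path(h,j) via R2 from link(h,f), edge(f,j)
round 1: derive path(i,a) via R2 from link(i,d), edge(d,a)
round 2: derive path(a,a) via R1 from path(a,i), path(i,a)
round 2: derive path(a,d) via R1 from path(a,i), path(i,d)
round 2: derive path(d,c) via R1 from path(d,a), path(a,c)
round 2: derive path(d,i) via R1 from path(d,a), path(a,i)
round 2: derive path(d,j) via R1 from path(d,a), path(a,j)
round 2: derive path(e,c) via R1 from path(e,a), path(a,c)
round 2: derive path(e,i) via R1 from path(e,a), path(a,i)
round 2: derive path(e,j) via R1 from path(e,a), path(a,j)
round 2: derive path(h,a) via R1 from path(h,i), path(i,a)
round 2: derive path(h,b) via R1 from path(h,f), path(f,b)
round 2: derive path(h,d) via R1 from path(h,i), path(i,d)
round 2: derive path(i,b) via R1 from path(i,a), path(a,b)
round 2: derive path(i,c) via R1 from path(i,a), path(a,c)
round 2: derive path(i,f) via R1 from path(i,a), path(a,f)
round 2: derive path(i,i) via R1 from path(i,a), path(a,i)
round 2: derive path(i,j) via R1 from path(i,a), path(a,j)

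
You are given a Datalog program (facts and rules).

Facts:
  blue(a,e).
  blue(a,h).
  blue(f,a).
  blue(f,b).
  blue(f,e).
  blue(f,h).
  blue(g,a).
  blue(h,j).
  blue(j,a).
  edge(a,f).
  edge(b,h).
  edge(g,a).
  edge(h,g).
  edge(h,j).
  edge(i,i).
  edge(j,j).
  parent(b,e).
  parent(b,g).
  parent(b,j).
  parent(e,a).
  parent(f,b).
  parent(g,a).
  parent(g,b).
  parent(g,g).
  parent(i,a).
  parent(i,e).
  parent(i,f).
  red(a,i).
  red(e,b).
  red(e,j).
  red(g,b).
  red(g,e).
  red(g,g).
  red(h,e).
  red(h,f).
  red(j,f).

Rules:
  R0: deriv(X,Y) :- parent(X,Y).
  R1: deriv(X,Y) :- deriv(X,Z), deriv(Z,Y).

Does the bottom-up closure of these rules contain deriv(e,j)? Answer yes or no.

no

round 1: derive deriv(b,e) via R0 from parent(b,e)
round 1: derive deriv(b,g) via R0 from parent(b,g)
round 1: derive deriv(b,j) via R0 from parent(b,j)
round 1: derive deriv(e,a) via R0 from parent(e,a)
round 1: derive deriv(f,b) via R0 from parent(f,b)
round 1: derive deriv(g,a) via R0 from parent(g,a)
round 1: derive deriv(g,b) via R0 from parent(g,b)
round 1: derive deriv(g,g) via R0 from parent(g,g)
round 1: derive deriv(i,a) via R0 from parent(i,a)
round 1: derive deriv(i,e) via R0 from parent(i,e)
round 1: derive deriv(i,f) via R0 from parent(i,f)
round 2: derive deriv(b,a) via R1 from deriv(b,e), deriv(e,a)
round 2: derive deriv(b,b) via R1 from deriv(b,g), deriv(g,b)
round 2: derive deriv(f,e) via R1 from deriv(f,b), deriv(b,e)
round 2: derive deriv(f,g) via R1 from deriv(f,b), deriv(b,g)
round 2: derive deriv(f,j) via R1 from deriv(f,b), deriv(b,j)
round 2: derive deriv(g,e) via R1 from deriv(g,b), deriv(b,e)
round 2: derive deriv(g,j) via R1 from deriv(g,b), deriv(b,j)
round 2: derive deriv(i,b) via R1 from deriv(i,f), deriv(f,b)
round 3: derive deriv(f,a) via R1 from deriv(f,b), deriv(b,a)
round 3: derive deriv(i,g) via R1 from deriv(i,b), deriv(b,g)
round 3: derive deriv(i,j) via R1 from deriv(i,b), deriv(b,j)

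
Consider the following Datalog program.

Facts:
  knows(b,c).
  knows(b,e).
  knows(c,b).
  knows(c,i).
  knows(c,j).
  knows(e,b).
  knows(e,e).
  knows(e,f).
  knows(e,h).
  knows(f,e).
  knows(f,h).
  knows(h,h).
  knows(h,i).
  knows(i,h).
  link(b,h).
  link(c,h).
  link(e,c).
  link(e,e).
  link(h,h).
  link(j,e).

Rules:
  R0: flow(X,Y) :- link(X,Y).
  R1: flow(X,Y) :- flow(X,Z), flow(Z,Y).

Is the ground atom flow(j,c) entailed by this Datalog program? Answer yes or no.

yes

round 1: derive flow(b,h) via R0 from link(b,h)
round 1: derive flow(c,h) via R0 from link(c,h)
round 1: derive flow(e,c) via R0 from link(e,c)
round 1: derive flow(e,e) via R0 from link(e,e)
round 1: derive flow(h,h) via R0 from link(h,h)
round 1: derive flow(j,e) via R0 from link(j,e)
round 2: derive flow(e,h) via R1 from flow(e,c), flow(c,h)
round 2: derive flow(j,c) via R1 from flow(j,e), flow(e,c)
round 3: derive flow(j,h) via R1 from flow(j,c), flow(c,h)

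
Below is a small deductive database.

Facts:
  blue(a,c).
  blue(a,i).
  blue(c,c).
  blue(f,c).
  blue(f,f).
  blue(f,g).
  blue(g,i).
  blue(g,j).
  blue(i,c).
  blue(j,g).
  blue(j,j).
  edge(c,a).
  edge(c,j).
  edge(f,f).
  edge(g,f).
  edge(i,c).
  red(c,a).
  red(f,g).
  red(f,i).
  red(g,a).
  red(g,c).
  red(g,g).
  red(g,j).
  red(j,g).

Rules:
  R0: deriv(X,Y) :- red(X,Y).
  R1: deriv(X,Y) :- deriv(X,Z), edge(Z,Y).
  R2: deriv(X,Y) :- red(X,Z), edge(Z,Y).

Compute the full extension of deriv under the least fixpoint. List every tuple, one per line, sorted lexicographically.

deriv(c,a)
deriv(f,a)
deriv(f,c)
deriv(f,f)
deriv(f,g)
deriv(f,i)
deriv(f,j)
deriv(g,a)
deriv(g,c)
deriv(g,f)
deriv(g,g)
deriv(g,j)
deriv(j,f)
deriv(j,g)

round 1: derive deriv(c,a) via R0 from red(c,a)
round 1: derive deriv(f,g) via R0 from red(f,g)
round 1: derive deriv(f,i) via R0 from red(f,i)
round 1: derive deriv(g,a) via R0 from red(g,a)
round 1: derive deriv(g,c) via R0 from red(g,c)
round 1: derive deriv(g,g) via R0 from red(g,g)
round 1: derive deriv(g,j) via R0 from red(g,j)
round 1: derive deriv(j,g) via R0 from red(j,g)
round 1: derive deriv(f,c) via R2 from red(f,i), edge(i,c)
round 1: derive deriv(f,f) via R2 from red(f,g), edge(g,f)
round 1: derive deriv(g,f) via R2 from red(g,g), edge(g,f)
round 1: derive deriv(j,f) via R2 from red(j,g), edge(g,f)
round 2: derive deriv(f,a) via R1 from deriv(f,c), edge(c,a)
round 2: derive deriv(f,j) via R1 from deriv(f,c), edge(c,j)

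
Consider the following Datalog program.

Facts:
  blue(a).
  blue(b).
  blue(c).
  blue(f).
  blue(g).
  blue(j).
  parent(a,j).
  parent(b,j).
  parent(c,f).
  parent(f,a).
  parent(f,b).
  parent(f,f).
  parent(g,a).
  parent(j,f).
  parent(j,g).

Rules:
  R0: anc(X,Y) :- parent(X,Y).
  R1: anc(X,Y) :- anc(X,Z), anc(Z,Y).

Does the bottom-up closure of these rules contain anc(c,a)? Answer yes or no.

yes

round 1: derive anc(a,j) via R0 from parent(a,j)
round 1: derive anc(b,j) via R0 from parent(b,j)
round 1: derive anc(c,f) via R0 from parent(c,f)
round 1: derive anc(f,a) via R0 from parent(f,a)
round 1: derive anc(f,b) via R0 from parent(f,b)
round 1: derive anc(f,f) via R0 from parent(f,f)
round 1: derive anc(g,a) via R0 from parent(g,a)
round 1: derive anc(j,f) via R0 from parent(j,f)
round 1: derive anc(j,g) via R0 from parent(j,g)
round 2: derive anc(a,f) via R1 from anc(a,j), anc(j,f)
round 2: derive anc(a,g) via R1 from anc(a,j), anc(j,g)
round 2: derive anc(b,f) via R1 from anc(b,j), anc(j,f)
round 2: derive anc(b,g) via R1 from anc(b,j), anc(j,g)
round 2: derive anc(c,a) via R1 from anc(c,f), anc(f,a)
round 2: derive anc(c,b) via R1 from anc(c,f), anc(f,b)
round 2: derive anc(f,j) via R1 from anc(f,a), anc(a,j)
round 2: derive anc(g,j) via R1 from anc(g,a), anc(a,j)
round 2: derive anc(j,a) via R1 from anc(j,f), anc(f,a)
round 2: derive anc(j,b) via R1 from anc(j,f), anc(f,b)
round 3: derive anc(a,a) via R1 from anc(a,f), anc(f,a)
round 3: derive anc(a,b) via R1 from anc(a,f), anc(f,b)
round 3: derive anc(b,a) via R1 from anc(b,f), anc(f,a)
round 3: derive anc(b,b) via R1 from anc(b,f), anc(f,b)
round 3: derive anc(c,g) via R1 from anc(c,a), anc(a,g)
round 3: derive anc(c,j) via R1 from anc(c,a), anc(a,j)
round 3: derive anc(f,g) via R1 from anc(f,a), anc(a,g)
round 3: derive anc(g,b) via R1 from anc(g,j), anc(j,b)
round 3: derive anc(g,f) via R1 from anc(g,a), anc(a,f)
round 3: derive anc(g,g) via R1 from anc(g,a), anc(a,g)
round 3: derive anc(j,j) via R1 from anc(j,a), anc(a,j)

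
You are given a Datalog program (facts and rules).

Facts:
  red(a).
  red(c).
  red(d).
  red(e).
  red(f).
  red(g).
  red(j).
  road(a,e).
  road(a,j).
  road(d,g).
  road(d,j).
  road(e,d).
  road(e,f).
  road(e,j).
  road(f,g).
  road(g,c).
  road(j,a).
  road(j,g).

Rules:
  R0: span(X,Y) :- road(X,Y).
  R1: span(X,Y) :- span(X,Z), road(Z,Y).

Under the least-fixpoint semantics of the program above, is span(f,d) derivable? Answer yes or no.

round 1: derive span(a,e) via R0 from road(a,e)
round 1: derive span(a,j) via R0 from road(a,j)
round 1: derive span(d,g) via R0 from road(d,g)
round 1: derive span(d,j) via R0 from road(d,j)
round 1: derive span(e,d) via R0 from road(e,d)
round 1: derive span(e,f) via R0 from road(e,f)
round 1: derive span(e,j) via R0 from road(e,j)
round 1: derive span(f,g) via R0 from road(f,g)
round 1: derive span(g,c) via R0 from road(g,c)
round 1: derive span(j,a) via R0 from road(j,a)
round 1: derive span(j,g) via R0 from road(j,g)
round 2: derive span(a,a) via R1 from span(a,j), road(j,a)
round 2: derive span(a,d) via R1 from span(a,e), road(e,d)
round 2: derive span(a,f) via R1 from span(a,e), road(e,f)
round 2: derive span(a,g) via R1 from span(a,j), road(j,g)
round 2: derive span(d,a) via R1 from span(d,j), road(j,a)
round 2: derive span(d,c) via R1 from span(d,g), road(g,c)
round 2: derive span(e,a) via R1 from span(e,j), road(j,a)
round 2: derive span(e,g) via R1 from span(e,d), road(d,g)
round 2: derive span(f,c) via R1 from span(f,g), road(g,c)
round 2: derive span(j,c) via R1 from span(j,g), road(g,c)
round 2: derive span(j,e) via R1 from span(j,a), road(a,e)
round 2: derive span(j,j) via R1 from span(j,a), road(a,j)
round 3: derive span(a,c) via R1 from span(a,g), road(g,c)
round 3: derive span(d,e) via R1 from span(d,a), road(a,e)
round 3: derive span(e,c) via R1 from span(e,g), road(g,c)
round 3: derive span(e,e) via R1 from span(e,a), road(a,e)
round 3: derive span(j,d) via R1 from span(j,e), road(e,d)
round 3: derive span(j,f) via R1 from span(j,e), road(e,f)
round 4: derive span(d,d) via R1 from span(d,e), road(e,d)
round 4: derive span(d,f) via R1 from span(d,e), road(e,f)

no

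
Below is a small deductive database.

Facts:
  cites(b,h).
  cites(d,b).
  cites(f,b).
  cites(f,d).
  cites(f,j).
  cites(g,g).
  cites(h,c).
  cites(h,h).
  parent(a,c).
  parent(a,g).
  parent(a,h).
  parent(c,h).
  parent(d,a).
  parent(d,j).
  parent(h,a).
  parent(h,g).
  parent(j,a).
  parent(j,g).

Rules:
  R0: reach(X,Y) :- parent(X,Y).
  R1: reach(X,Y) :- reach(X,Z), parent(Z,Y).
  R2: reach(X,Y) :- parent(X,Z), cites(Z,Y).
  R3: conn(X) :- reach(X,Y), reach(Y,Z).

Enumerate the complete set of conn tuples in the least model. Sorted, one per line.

conn(a)
conn(c)
conn(d)
conn(h)
conn(j)

round 1: derive reach(a,c) via R0 from parent(a,c)
round 1: derive reach(a,g) via R0 from parent(a,g)
round 1: derive reach(a,h) via R0 from parent(a,h)
round 1: derive reach(c,h) via R0 from parent(c,h)
round 1: derive reach(d,a) via R0 from parent(d,a)
round 1: derive reach(d,j) via R0 from parent(d,j)
round 1: derive reach(h,a) via R0 from parent(h,a)
round 1: derive reach(h,g) via R0 from parent(h,g)
round 1: derive reach(j,a) via R0 from parent(j,a)
round 1: derive reach(j,g) via R0 from parent(j,g)
round 1: derive reach(c,c) via R2 from parent(c,h), cites(h,c)
round 2: derive reach(a,a) via R1 from reach(a,h), parent(h,a)
round 2: derive reach(c,a) via R1 from reach(c,h), parent(h,a)
round 2: derive reach(c,g) via R1 from reach(c,h), parent(h,g)
round 2: derive reach(d,c) via R1 from reach(d,a), parent(a,c)
round 2: derive reach(d,g) via R1 from reach(d,a), parent(a,g)
round 2: derive reach(d,h) via R1 from reach(d,a), parent(a,h)
round 2: derive reach(h,c) via R1 from reach(h,a), parent(a,c)
round 2: derive reach(h,h) via R1 from reach(h,a), parent(a,h)
round 2: derive reach(j,c) via R1 from reach(j,a), parent(a,c)
round 2: derive reach(j,h) via R1 from reach(j,a), parent(a,h)
round 2: derive conn(a) via R3 from reach(a,c), reach(c,c)
round 2: derive conn(c) via R3 from reach(c,c), reach(c,c)
round 2: derive conn(d) via R3 from reach(d,a), reach(a,c)
round 2: derive conn(h) via R3 from reach(h,a), reach(a,c)
round 2: derive conn(j) via R3 from reach(j,a), reach(a,c)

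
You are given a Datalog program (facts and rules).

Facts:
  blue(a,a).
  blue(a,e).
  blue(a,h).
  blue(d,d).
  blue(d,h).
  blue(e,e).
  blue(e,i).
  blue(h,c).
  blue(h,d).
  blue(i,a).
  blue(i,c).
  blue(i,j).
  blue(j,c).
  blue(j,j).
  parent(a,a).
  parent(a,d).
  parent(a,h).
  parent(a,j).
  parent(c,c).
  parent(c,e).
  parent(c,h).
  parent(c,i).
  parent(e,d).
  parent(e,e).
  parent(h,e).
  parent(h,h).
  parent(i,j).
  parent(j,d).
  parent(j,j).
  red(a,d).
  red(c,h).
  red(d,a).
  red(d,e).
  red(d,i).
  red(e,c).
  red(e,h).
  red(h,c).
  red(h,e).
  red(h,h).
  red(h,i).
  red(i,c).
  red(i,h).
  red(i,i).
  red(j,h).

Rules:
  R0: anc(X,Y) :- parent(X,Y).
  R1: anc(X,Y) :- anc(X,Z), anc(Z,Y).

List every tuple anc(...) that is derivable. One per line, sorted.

round 1: derive anc(a,a) via R0 from parent(a,a)
round 1: derive anc(a,d) via R0 from parent(a,d)
round 1: derive anc(a,h) via R0 from parent(a,h)
round 1: derive anc(a,j) via R0 from parent(a,j)
round 1: derive anc(c,c) via R0 from parent(c,c)
round 1: derive anc(c,e) via R0 from parent(c,e)
round 1: derive anc(c,h) via R0 from parent(c,h)
round 1: derive anc(c,i) via R0 from parent(c,i)
round 1: derive anc(e,d) via R0 from parent(e,d)
round 1: derive anc(e,e) via R0 from parent(e,e)
round 1: derive anc(h,e) via R0 from parent(h,e)
round 1: derive anc(h,h) via R0 from parent(h,h)
round 1: derive anc(i,j) via R0 from parent(i,j)
round 1: derive anc(j,d) via R0 from parent(j,d)
round 1: derive anc(j,j) via R0 from parent(j,j)
round 2: derive anc(a,e) via R1 from anc(a,h), anc(h,e)
round 2: derive anc(c,d) via R1 from anc(c,e), anc(e,d)
round 2: derive anc(c,j) via R1 from anc(c,i), anc(i,j)
round 2: derive anc(h,d) via R1 from anc(h,e), anc(e,d)
round 2: derive anc(i,d) via R1 from anc(i,j), anc(j,d)

anc(a,a)
anc(a,d)
anc(a,e)
anc(a,h)
anc(a,j)
anc(c,c)
anc(c,d)
anc(c,e)
anc(c,h)
anc(c,i)
anc(c,j)
anc(e,d)
anc(e,e)
anc(h,d)
anc(h,e)
anc(h,h)
anc(i,d)
anc(i,j)
anc(j,d)
anc(j,j)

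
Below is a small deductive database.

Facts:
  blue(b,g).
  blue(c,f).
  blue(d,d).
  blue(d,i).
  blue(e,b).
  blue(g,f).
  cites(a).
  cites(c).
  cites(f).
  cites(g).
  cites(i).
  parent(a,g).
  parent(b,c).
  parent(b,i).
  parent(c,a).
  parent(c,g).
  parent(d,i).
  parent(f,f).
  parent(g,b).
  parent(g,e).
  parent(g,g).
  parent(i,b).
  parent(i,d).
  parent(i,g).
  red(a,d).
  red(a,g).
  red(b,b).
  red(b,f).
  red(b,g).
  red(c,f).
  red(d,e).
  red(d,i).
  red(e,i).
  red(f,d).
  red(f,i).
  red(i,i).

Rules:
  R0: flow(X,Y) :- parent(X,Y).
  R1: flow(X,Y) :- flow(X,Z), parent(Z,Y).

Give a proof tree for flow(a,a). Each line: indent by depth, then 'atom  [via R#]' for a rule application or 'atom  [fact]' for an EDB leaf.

round 1: derive flow(a,g) via R0 from parent(a,g)
round 1: derive flow(b,c) via R0 from parent(b,c)
round 1: derive flow(b,i) via R0 from parent(b,i)
round 1: derive flow(c,a) via R0 from parent(c,a)
round 1: derive flow(c,g) via R0 from parent(c,g)
round 1: derive flow(d,i) via R0 from parent(d,i)
round 1: derive flow(f,f) via R0 from parent(f,f)
round 1: derive flow(g,b) via R0 from parent(g,b)
round 1: derive flow(g,e) via R0 from parent(g,e)
round 1: derive flow(g,g) via R0 from parent(g,g)
round 1: derive flow(i,b) via R0 from parent(i,b)
round 1: derive flow(i,d) via R0 from parent(i,d)
round 1: derive flow(i,g) via R0 from parent(i,g)
round 2: derive flow(a,b) via R1 from flow(a,g), parent(g,b)
round 2: derive flow(a,e) via R1 from flow(a,g), parent(g,e)
round 2: derive flow(b,a) via R1 from flow(b,c), parent(c,a)
round 2: derive flow(b,b) via R1 from flow(b,i), parent(i,b)
round 2: derive flow(b,d) via R1 from flow(b,i), parent(i,d)
round 2: derive flow(b,g) via R1 from flow(b,c), parent(c,g)
round 2: derive flow(c,b) via R1 from flow(c,g), parent(g,b)
round 2: derive flow(c,e) via R1 from flow(c,g), parent(g,e)
round 2: derive flow(d,b) via R1 from flow(d,i), parent(i,b)
round 2: derive flow(d,d) via R1 from flow(d,i), parent(i,d)
round 2: derive flow(d,g) via R1 from flow(d,i), parent(i,g)
round 2: derive flow(g,c) via R1 from flow(g,b), parent(b,c)
round 2: derive flow(g,i) via R1 from flow(g,b), parent(b,i)
round 2: derive flow(i,c) via R1 from flow(i,b), parent(b,c)
round 2: derive flow(i,e) via R1 from flow(i,g), parent(g,e)
round 2: derive flow(i,i) via R1 from flow(i,b), parent(b,i)
round 3: derive flow(a,c) via R1 from flow(a,b), parent(b,c)
round 3: derive flow(a,i) via R1 from flow(a,b), parent(b,i)
round 3: derive flow(b,e) via R1 from flow(b,g), parent(g,e)
round 3: derive flow(c,c) via R1 from flow(c,b), parent(b,c)
round 3: derive flow(c,i) via R1 from flow(c,b), parent(b,i)
round 3: derive flow(d,c) via R1 from flow(d,b), parent(b,c)
round 3: derive flow(d,e) via R1 from flow(d,g), parent(g,e)
round 3: derive flow(g,a) via R1 from flow(g,c), parent(c,a)
round 3: derive flow(g,d) via R1 from flow(g,i), parent(i,d)
round 3: derive flow(i,a) via R1 from flow(i,c), parent(c,a)
round 4: derive flow(a,a) via R1 from flow(a,c), parent(c,a)
round 4: derive flow(a,d) via R1 from flow(a,i), parent(i,d)
round 4: derive flow(c,d) via R1 from flow(c,i), parent(i,d)
round 4: derive flow(d,a) via R1 from flow(d,c), parent(c,a)

flow(a,a)  [via R1]
  flow(a,c)  [via R1]
    flow(a,b)  [via R1]
      flow(a,g)  [via R0]
        parent(a,g)  [fact]
      parent(g,b)  [fact]
    parent(b,c)  [fact]
  parent(c,a)  [fact]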